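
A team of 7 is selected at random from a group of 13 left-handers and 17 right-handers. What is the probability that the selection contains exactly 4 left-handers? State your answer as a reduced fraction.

187/783

There are C(30,7) = 2035800 ways to choose 7 from 30.
Selections with exactly 4 left-handers: choose 4 of the 13 left-handers and 3 of the 17 right-handers, C(13,4)·C(17,3) = 715·680 = 486200.
Probability = 486200/2035800 = 187/783.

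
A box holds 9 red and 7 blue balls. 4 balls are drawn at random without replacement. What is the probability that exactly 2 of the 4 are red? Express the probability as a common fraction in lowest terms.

There are C(16,4) = 1820 ways to choose 4 from 16.
Selections with exactly 2 red: choose 2 of the 9 red and 2 of the 7 blue, C(9,2)·C(7,2) = 36·21 = 756.
Probability = 756/1820 = 27/65.

27/65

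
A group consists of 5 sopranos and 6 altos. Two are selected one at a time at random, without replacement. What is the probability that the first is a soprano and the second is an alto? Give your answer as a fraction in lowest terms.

3/11

Multiply the conditional probabilities at each draw: 5/11 · 6/10 = 30/110 = 3/11.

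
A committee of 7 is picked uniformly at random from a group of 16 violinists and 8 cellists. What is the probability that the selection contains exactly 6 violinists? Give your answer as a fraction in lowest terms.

The sample space is all 7-subsets of the 24: C(24,7) = 346104.
Selections with exactly 6 violinists: choose 6 of the 16 violinists and 1 of the 8 cellists, C(16,6)·C(8,1) = 8008·8 = 64064.
Probability = 64064/346104 = 728/3933.

728/3933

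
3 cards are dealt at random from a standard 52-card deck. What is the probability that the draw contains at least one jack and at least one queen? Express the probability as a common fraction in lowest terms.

188/5525

There are C(52,3) = 22100 possible draws.
By inclusion-exclusion on the complements, draws missing all jacks or all queens: C(48,3) + C(48,3) − C(44,3) = 17296 + 17296 − 13244 = 21348.
So draws with at least one of each: 22100 − 21348 = 752, probability 752/22100 = 188/5525.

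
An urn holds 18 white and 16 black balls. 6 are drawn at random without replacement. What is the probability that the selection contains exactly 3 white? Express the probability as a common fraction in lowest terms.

The sample space is all 6-subsets of the 34: C(34,6) = 1344904.
Selections with exactly 3 white: choose 3 of the 18 white and 3 of the 16 black, C(18,3)·C(16,3) = 816·560 = 456960.
Probability = 456960/1344904 = 3360/9889.

3360/9889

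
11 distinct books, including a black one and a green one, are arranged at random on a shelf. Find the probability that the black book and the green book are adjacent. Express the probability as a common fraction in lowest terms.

There are 11! = 39916800 arrangements.
Treat the black book and the green book as a block: 10! arrangements of the blocks × 2 orders within the block = 2·3628800 = 7257600.
Probability = 7257600/39916800 = 2/11.

2/11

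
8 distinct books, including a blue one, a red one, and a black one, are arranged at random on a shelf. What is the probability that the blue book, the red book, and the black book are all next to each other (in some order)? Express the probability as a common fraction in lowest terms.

3/28

There are 8! = 40320 arrangements.
Treat the three as one block: 6! placements × 3! orders within the block = 720·6 = 4320.
Probability = 4320/40320 = 3/28.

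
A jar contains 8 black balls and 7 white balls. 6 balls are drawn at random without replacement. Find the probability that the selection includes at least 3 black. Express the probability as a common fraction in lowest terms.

Total selections: C(15,6) = 5005.
Count the complement (fewer than 3 black): C(8,0)·C(7,6) + C(8,1)·C(7,5) + C(8,2)·C(7,4) = 7 + 168 + 980 = 1155.
Probability = 1 − 1155/5005 = 3850/5005 = 10/13.

10/13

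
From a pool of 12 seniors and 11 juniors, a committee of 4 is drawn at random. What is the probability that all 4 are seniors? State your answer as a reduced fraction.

9/161

There are C(23,4) = 8855 possible selections.
Selections with all seniors: C(12,4) = 495.
Probability = 495/8855 = 9/161.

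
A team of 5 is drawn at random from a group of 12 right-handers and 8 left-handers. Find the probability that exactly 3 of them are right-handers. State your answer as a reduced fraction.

385/969

Total number of selections: C(20,5) = 15504.
Selections with exactly 3 right-handers: choose 3 of the 12 right-handers and 2 of the 8 left-handers, C(12,3)·C(8,2) = 220·28 = 6160.
Probability = 6160/15504 = 385/969.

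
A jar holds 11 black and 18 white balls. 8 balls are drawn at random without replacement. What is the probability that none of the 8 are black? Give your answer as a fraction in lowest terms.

34/3335

There are C(29,8) = 4292145 possible selections.
Selections with no black (all white): C(18,8) = 43758.
Probability = 43758/4292145 = 34/3335.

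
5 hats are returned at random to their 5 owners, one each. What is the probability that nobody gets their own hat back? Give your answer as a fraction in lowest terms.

11/30

There are 5! = 120 assignments.
By inclusion-exclusion, assignments with no fixed points: C(5,0)·5! − C(5,1)·4! + C(5,2)·3! − C(5,3)·2! + C(5,4)·1! − C(5,5)·0! = 44.
Probability = 44/120 = 11/30.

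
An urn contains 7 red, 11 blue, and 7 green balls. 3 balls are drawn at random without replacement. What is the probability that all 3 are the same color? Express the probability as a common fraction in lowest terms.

There are C(25,3) = 2300 ways to draw 3 balls.
All same color: C(7,3) + C(11,3) + C(7,3) = 35 + 165 + 35 = 235.
Probability = 235/2300 = 47/460.

47/460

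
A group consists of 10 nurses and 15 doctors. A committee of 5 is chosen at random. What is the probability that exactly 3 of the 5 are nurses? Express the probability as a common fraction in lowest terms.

60/253

There are C(25,5) = 53130 ways to choose 5 from 25.
Selections with exactly 3 nurses: choose 3 of the 10 nurses and 2 of the 15 doctors, C(10,3)·C(15,2) = 120·105 = 12600.
Probability = 12600/53130 = 60/253.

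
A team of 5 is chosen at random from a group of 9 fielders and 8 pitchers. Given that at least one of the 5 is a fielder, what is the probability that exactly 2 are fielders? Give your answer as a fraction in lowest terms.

24/73

Work in counts. Selections with at least one fielder: C(17,5) − C(8,5) = 6188 − 56 = 6132.
Of those, selections where exactly 2 are fielders: C(9,2)·C(8,3) = 36·56 = 2016.
Conditional probability = 2016/6132 = 24/73.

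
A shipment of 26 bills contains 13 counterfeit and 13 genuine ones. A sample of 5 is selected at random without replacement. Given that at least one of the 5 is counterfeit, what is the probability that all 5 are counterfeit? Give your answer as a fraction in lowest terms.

Work in counts. Selections with at least one counterfeit: C(26,5) − C(13,5) = 65780 − 1287 = 64493.
Of those, selections where all 5 are counterfeit: C(13,5) = 1287.
Conditional probability = 1287/64493 = 9/451.

9/451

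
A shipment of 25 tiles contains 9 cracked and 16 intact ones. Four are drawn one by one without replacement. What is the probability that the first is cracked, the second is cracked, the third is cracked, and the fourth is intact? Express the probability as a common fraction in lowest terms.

168/6325

Multiply the conditional probabilities at each draw: 9/25 · 8/24 · 7/23 · 16/22 = 8064/303600 = 168/6325.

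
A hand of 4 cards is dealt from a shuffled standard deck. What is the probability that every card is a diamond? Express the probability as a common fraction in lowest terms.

There are C(52,4) = 270725 possible 4-card hands.
Hands that are all diamonds: C(13,4) = 715.
Probability = 715/270725 = 11/4165.

11/4165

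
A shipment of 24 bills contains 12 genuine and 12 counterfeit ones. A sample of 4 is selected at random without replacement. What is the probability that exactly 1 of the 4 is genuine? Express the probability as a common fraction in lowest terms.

The sample space is all 4-subsets of the 24: C(24,4) = 10626.
Selections with exactly 1 genuine: choose 1 of the 12 genuine and 3 of the 12 counterfeit, C(12,1)·C(12,3) = 12·220 = 2640.
Probability = 2640/10626 = 40/161.

40/161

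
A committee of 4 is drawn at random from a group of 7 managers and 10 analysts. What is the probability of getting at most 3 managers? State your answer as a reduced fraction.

There are C(17,4) = 2380 ways to choose the 4.
The complement is exactly 4 managers: C(7,4)·C(10,0) = 35.
Probability = 1 − 35/2380 = 2345/2380 = 67/68.

67/68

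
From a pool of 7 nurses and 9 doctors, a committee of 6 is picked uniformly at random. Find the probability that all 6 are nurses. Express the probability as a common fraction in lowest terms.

There are C(16,6) = 8008 possible selections.
Selections with all nurses: C(7,6) = 7.
Probability = 7/8008 = 1/1144.

1/1144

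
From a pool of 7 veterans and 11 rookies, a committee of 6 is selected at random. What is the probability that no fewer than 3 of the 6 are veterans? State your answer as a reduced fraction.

189/442

There are C(18,6) = 18564 ways to choose the 6.
Count the complement (fewer than 3 veterans): C(7,0)·C(11,6) + C(7,1)·C(11,5) + C(7,2)·C(11,4) = 462 + 3234 + 6930 = 10626.
Probability = 1 − 10626/18564 = 7938/18564 = 189/442.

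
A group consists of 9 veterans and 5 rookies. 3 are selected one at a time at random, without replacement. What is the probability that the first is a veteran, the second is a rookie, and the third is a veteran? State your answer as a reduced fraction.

Multiply the conditional probabilities at each draw: 9/14 · 5/13 · 8/12 = 360/2184 = 15/91.

15/91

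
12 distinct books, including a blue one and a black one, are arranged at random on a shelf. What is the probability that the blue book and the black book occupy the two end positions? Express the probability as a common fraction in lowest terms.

There are 12! = 479001600 arrangements.
Place the blue book and the black book at the ends in 2 ways, arrange the remaining 10 in 10! = 3628800 ways: 2·3628800 = 7257600.
Probability = 7257600/479001600 = 1/66.

1/66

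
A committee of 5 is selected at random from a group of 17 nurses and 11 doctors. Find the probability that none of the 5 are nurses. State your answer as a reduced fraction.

There are C(28,5) = 98280 possible selections.
Selections with no nurses (all doctors): C(11,5) = 462.
Probability = 462/98280 = 11/2340.

11/2340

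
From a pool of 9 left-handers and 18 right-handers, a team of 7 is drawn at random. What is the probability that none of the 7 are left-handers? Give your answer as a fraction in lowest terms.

There are C(27,7) = 888030 possible selections.
Selections with no left-handers (all right-handers): C(18,7) = 31824.
Probability = 31824/888030 = 136/3795.

136/3795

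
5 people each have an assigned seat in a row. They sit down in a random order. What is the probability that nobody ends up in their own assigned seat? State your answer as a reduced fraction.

There are 5! = 120 seatings.
By inclusion-exclusion, seatings with no fixed points: C(5,0)·5! − C(5,1)·4! + C(5,2)·3! − C(5,3)·2! + C(5,4)·1! − C(5,5)·0! = 44.
Probability = 44/120 = 11/30.

11/30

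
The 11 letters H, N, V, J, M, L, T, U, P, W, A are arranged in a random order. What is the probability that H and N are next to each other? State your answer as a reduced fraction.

2/11

There are 11! = 39916800 arrangements.
Treat H and N as a block: 10! arrangements of the blocks × 2 orders within the block = 2·3628800 = 7257600.
Probability = 7257600/39916800 = 2/11.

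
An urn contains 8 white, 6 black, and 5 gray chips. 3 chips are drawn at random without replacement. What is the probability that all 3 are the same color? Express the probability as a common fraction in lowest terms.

There are C(19,3) = 969 ways to draw 3 chips.
All same color: C(8,3) + C(6,3) + C(5,3) = 56 + 20 + 10 = 86.
Probability = 86/969.

86/969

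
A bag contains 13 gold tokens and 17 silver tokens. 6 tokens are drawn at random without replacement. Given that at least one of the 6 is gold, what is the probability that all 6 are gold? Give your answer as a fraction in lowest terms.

132/44723

Work in counts. Selections with at least one gold: C(30,6) − C(17,6) = 593775 − 12376 = 581399.
Of those, selections where all 6 are gold: C(13,6) = 1716.
Conditional probability = 1716/581399 = 132/44723.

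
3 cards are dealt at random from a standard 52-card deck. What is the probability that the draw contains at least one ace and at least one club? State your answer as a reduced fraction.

There are C(52,3) = 22100 possible draws.
By inclusion-exclusion on the complements, draws missing all aces or all clubs: C(48,3) + C(39,3) − C(36,3) = 17296 + 9139 − 7140 = 19295.
So draws with at least one of each: 22100 − 19295 = 2805, probability 2805/22100 = 33/260.

33/260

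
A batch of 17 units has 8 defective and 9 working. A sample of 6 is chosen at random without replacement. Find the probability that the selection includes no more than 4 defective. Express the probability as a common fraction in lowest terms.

423/442

There are C(17,6) = 12376 ways to choose the 6.
Favorable selections (no more than 4 defective): C(8,0)·C(9,6) + C(8,1)·C(9,5) + C(8,2)·C(9,4) + C(8,3)·C(9,3) + C(8,4)·C(9,2) = 84 + 1008 + 3528 + 4704 + 2520 = 11844.
Probability = 11844/12376 = 423/442.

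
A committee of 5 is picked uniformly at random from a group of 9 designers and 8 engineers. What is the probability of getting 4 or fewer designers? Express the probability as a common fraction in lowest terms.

433/442

There are C(17,5) = 6188 ways to choose the 5.
The complement is exactly 5 designers: C(9,5)·C(8,0) = 126.
Probability = 1 − 126/6188 = 6062/6188 = 433/442.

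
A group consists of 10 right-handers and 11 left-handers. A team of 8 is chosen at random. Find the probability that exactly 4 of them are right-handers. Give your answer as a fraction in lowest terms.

110/323

Total number of selections: C(21,8) = 203490.
Selections with exactly 4 right-handers: choose 4 of the 10 right-handers and 4 of the 11 left-handers, C(10,4)·C(11,4) = 210·330 = 69300.
Probability = 69300/203490 = 110/323.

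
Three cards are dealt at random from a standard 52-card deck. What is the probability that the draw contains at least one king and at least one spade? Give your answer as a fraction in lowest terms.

33/260

There are C(52,3) = 22100 possible draws.
By inclusion-exclusion on the complements, draws missing all kings or all spades: C(48,3) + C(39,3) − C(36,3) = 17296 + 9139 − 7140 = 19295.
So draws with at least one of each: 22100 − 19295 = 2805, probability 2805/22100 = 33/260.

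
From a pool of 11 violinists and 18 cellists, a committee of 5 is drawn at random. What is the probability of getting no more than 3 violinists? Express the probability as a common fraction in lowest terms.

37451/39585

Total selections: C(29,5) = 118755.
Favorable selections (no more than 3 violinists): C(11,0)·C(18,5) + C(11,1)·C(18,4) + C(11,2)·C(18,3) + C(11,3)·C(18,2) = 8568 + 33660 + 44880 + 25245 = 112353.
Probability = 112353/118755 = 37451/39585.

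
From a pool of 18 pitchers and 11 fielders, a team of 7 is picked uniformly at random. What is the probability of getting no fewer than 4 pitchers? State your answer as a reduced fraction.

There are C(29,7) = 1560780 ways to choose the 7.
Favorable selections (no fewer than 4 pitchers): C(18,4)·C(11,3) + C(18,5)·C(11,2) + C(18,6)·C(11,1) + C(18,7)·C(11,0) = 504900 + 471240 + 204204 + 31824 = 1212168.
Probability = 1212168/1560780 = 101014/130065.

101014/130065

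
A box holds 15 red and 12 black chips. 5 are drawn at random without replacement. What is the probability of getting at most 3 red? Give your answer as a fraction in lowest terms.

1573/2070

There are C(27,5) = 80730 ways to choose the 5.
Count the complement (more than 3 red): C(15,4)·C(12,1) + C(15,5)·C(12,0) = 16380 + 3003 = 19383.
Probability = 1 − 19383/80730 = 61347/80730 = 1573/2070.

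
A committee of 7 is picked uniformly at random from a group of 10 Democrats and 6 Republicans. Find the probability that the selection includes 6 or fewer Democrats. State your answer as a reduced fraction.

There are C(16,7) = 11440 ways to choose the 7.
The complement is exactly 7 Democrats: C(10,7)·C(6,0) = 120.
Probability = 1 − 120/11440 = 11320/11440 = 283/286.

283/286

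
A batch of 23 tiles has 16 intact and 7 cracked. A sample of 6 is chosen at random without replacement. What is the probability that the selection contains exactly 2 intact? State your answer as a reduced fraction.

200/4807

The sample space is all 6-subsets of the 23: C(23,6) = 100947.
Selections with exactly 2 intact: choose 2 of the 16 intact and 4 of the 7 cracked, C(16,2)·C(7,4) = 120·35 = 4200.
Probability = 4200/100947 = 200/4807.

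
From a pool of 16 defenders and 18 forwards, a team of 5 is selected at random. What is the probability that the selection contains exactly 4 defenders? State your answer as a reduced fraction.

Total number of selections: C(34,5) = 278256.
Selections with exactly 4 defenders: choose 4 of the 16 defenders and 1 of the 18 forwards, C(16,4)·C(18,1) = 1820·18 = 32760.
Probability = 32760/278256 = 1365/11594.

1365/11594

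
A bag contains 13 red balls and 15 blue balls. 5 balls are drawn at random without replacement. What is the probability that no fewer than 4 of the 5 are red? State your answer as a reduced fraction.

11/90

There are C(28,5) = 98280 ways to choose the 5.
Favorable selections (no fewer than 4 red): C(13,4)·C(15,1) + C(13,5)·C(15,0) = 10725 + 1287 = 12012.
Probability = 12012/98280 = 11/90.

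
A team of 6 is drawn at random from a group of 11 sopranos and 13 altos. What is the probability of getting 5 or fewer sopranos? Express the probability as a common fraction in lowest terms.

There are C(24,6) = 134596 ways to choose the 6.
The complement is exactly 6 sopranos: C(11,6)·C(13,0) = 462.
Probability = 1 − 462/134596 = 134134/134596 = 871/874.

871/874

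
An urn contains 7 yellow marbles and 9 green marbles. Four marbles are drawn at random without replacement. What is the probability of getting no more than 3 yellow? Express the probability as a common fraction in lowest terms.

There are C(16,4) = 1820 ways to choose the 4.
Favorable selections (no more than 3 yellow): C(7,0)·C(9,4) + C(7,1)·C(9,3) + C(7,2)·C(9,2) + C(7,3)·C(9,1) = 126 + 588 + 756 + 315 = 1785.
Probability = 1785/1820 = 51/52.

51/52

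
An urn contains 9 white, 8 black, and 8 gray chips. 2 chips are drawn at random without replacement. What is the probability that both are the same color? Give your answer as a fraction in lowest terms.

There are C(25,2) = 300 ways to draw 2 chips.
All same color: C(9,2) + C(8,2) + C(8,2) = 36 + 28 + 28 = 92.
Probability = 92/300 = 23/75.

23/75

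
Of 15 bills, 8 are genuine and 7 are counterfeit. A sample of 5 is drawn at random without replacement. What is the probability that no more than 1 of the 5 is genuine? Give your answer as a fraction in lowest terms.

43/429

There are C(15,5) = 3003 ways to choose the 5.
Favorable selections (no more than 1 genuine): C(8,0)·C(7,5) + C(8,1)·C(7,4) = 21 + 280 = 301.
Probability = 301/3003 = 43/429.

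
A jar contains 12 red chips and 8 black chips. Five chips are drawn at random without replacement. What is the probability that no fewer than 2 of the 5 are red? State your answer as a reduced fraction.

913/969

Total selections: C(20,5) = 15504.
Count the complement (fewer than 2 red): C(12,0)·C(8,5) + C(12,1)·C(8,4) = 56 + 840 = 896.
Probability = 1 − 896/15504 = 14608/15504 = 913/969.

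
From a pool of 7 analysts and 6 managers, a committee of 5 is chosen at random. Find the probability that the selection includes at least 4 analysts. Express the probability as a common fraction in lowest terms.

There are C(13,5) = 1287 ways to choose the 5.
Favorable selections (at least 4 analysts): C(7,4)·C(6,1) + C(7,5)·C(6,0) = 210 + 21 = 231.
Probability = 231/1287 = 7/39.

7/39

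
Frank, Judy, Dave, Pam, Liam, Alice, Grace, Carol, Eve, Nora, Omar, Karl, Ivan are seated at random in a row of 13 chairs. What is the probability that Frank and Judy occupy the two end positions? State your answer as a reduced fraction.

1/78

There are 13! = 6227020800 arrangements.
Place Frank and Judy at the ends in 2 ways, arrange the remaining 11 in 11! = 39916800 ways: 2·39916800 = 79833600.
Probability = 79833600/6227020800 = 1/78.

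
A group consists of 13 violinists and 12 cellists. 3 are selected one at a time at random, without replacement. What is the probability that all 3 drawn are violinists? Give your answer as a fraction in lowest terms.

Multiply the conditional probabilities at each draw: 13/25 · 12/24 · 11/23 = 1716/13800 = 143/1150.

143/1150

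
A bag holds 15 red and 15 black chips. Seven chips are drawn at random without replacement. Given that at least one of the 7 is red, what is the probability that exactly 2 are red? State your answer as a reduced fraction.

539/3469

Work in counts. Selections with at least one red: C(30,7) − C(15,7) = 2035800 − 6435 = 2029365.
Of those, selections where exactly 2 are red: C(15,2)·C(15,5) = 105·3003 = 315315.
Conditional probability = 315315/2029365 = 539/3469.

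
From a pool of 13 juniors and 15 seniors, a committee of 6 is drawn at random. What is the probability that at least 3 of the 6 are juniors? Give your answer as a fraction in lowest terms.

There are C(28,6) = 376740 ways to choose the 6.
Count the complement (fewer than 3 juniors): C(13,0)·C(15,6) + C(13,1)·C(15,5) + C(13,2)·C(15,4) = 5005 + 39039 + 106470 = 150514.
Probability = 1 − 150514/376740 = 226226/376740 = 1243/2070.

1243/2070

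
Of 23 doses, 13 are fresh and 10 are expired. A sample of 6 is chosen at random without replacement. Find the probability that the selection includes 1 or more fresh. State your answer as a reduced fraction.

4797/4807

Total selections: C(23,6) = 100947.
The complement is all 6 are expired: C(10,6) = 210.
Probability = 1 − 210/100947 = 100737/100947 = 4797/4807.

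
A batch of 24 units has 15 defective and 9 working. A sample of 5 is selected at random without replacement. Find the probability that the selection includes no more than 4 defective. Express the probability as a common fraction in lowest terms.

Total selections: C(24,5) = 42504.
The complement is exactly 5 defective: C(15,5)·C(9,0) = 3003.
Probability = 1 − 3003/42504 = 39501/42504 = 171/184.

171/184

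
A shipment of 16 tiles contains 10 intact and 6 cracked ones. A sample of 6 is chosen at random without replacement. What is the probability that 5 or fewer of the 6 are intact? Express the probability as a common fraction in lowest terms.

557/572

There are C(16,6) = 8008 ways to choose the 6.
The complement is exactly 6 intact: C(10,6)·C(6,0) = 210.
Probability = 1 − 210/8008 = 7798/8008 = 557/572.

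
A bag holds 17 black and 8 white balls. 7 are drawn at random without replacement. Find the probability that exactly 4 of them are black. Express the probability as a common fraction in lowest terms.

Total number of selections: C(25,7) = 480700.
Selections with exactly 4 black: choose 4 of the 17 black and 3 of the 8 white, C(17,4)·C(8,3) = 2380·56 = 133280.
Probability = 133280/480700 = 6664/24035.

6664/24035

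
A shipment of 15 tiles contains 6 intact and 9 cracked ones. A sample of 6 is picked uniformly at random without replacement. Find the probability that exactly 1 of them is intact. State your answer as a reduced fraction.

Total number of selections: C(15,6) = 5005.
Selections with exactly 1 intact: choose 1 of the 6 intact and 5 of the 9 cracked, C(6,1)·C(9,5) = 6·126 = 756.
Probability = 756/5005 = 108/715.

108/715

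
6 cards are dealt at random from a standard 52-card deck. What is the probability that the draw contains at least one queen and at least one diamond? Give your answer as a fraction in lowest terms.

6772177/20358520

There are C(52,6) = 20358520 possible draws.
By inclusion-exclusion on the complements, draws missing all queens or all diamonds: C(48,6) + C(39,6) − C(36,6) = 12271512 + 3262623 − 1947792 = 13586343.
So draws with at least one of each: 20358520 − 13586343 = 6772177, probability 6772177/20358520.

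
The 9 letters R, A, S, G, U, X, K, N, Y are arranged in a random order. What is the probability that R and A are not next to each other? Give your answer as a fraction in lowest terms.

There are 9! = 362880 arrangements.
Arrangements with R and A adjacent: 2·8! = 80640.
So not adjacent: 362880 − 80640 = 282240, probability 282240/362880 = 7/9.

7/9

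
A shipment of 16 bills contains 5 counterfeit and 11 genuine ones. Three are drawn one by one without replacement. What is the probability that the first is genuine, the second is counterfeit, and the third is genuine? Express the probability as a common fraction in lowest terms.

55/336

Multiply the conditional probabilities at each draw: 11/16 · 5/15 · 10/14 = 550/3360 = 55/336.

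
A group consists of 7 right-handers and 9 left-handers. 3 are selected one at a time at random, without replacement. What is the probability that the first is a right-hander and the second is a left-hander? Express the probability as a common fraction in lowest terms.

Multiply the conditional probabilities at each draw: 7/16 · 9/15 = 63/240 = 21/80.

21/80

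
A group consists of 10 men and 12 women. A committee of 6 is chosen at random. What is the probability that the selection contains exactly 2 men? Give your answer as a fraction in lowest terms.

There are C(22,6) = 74613 ways to choose 6 from 22.
Selections with exactly 2 men: choose 2 of the 10 men and 4 of the 12 women, C(10,2)·C(12,4) = 45·495 = 22275.
Probability = 22275/74613 = 675/2261.

675/2261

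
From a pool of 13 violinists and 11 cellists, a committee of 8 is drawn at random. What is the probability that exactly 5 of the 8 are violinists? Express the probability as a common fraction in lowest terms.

2145/7429

There are C(24,8) = 735471 ways to choose 8 from 24.
Selections with exactly 5 violinists: choose 5 of the 13 violinists and 3 of the 11 cellists, C(13,5)·C(11,3) = 1287·165 = 212355.
Probability = 212355/735471 = 2145/7429.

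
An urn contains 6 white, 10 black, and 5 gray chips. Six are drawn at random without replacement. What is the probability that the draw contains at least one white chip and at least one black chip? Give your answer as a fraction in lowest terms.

There are C(21,6) = 54264 possible draws.
By inclusion-exclusion on the complements, draws missing all white or all black: C(15,6) + C(11,6) − C(5,6) = 5005 + 462 − 0 = 5467.
So draws with at least one of each: 54264 − 5467 = 48797, probability 48797/54264 = 6971/7752.

6971/7752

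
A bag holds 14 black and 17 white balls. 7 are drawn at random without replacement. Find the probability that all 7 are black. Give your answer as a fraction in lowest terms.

There are C(31,7) = 2629575 possible selections.
Selections with all black: C(14,7) = 3432.
Probability = 3432/2629575 = 88/67425.

88/67425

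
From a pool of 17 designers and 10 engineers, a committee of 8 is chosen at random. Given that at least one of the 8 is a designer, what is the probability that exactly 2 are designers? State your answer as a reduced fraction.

56/4353

Work in counts. Selections with at least one designer: C(27,8) − C(10,8) = 2220075 − 45 = 2220030.
Of those, selections where exactly 2 are designers: C(17,2)·C(10,6) = 136·210 = 28560.
Conditional probability = 28560/2220030 = 56/4353.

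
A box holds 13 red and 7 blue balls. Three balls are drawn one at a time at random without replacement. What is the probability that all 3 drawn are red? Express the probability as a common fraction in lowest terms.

Multiply the conditional probabilities at each draw: 13/20 · 12/19 · 11/18 = 1716/6840 = 143/570.

143/570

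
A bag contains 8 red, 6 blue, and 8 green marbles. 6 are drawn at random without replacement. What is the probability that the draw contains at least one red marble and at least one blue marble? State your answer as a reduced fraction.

3030/3553

There are C(22,6) = 74613 possible draws.
By inclusion-exclusion on the complements, draws missing all red or all blue: C(14,6) + C(16,6) − C(8,6) = 3003 + 8008 − 28 = 10983.
So draws with at least one of each: 74613 − 10983 = 63630, probability 63630/74613 = 3030/3553.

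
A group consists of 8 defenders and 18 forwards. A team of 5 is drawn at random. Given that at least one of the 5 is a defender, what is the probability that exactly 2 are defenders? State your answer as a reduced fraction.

5712/14303

Work in counts. Selections with at least one defender: C(26,5) − C(18,5) = 65780 − 8568 = 57212.
Of those, selections where exactly 2 are defenders: C(8,2)·C(18,3) = 28·816 = 22848.
Conditional probability = 22848/57212 = 5712/14303.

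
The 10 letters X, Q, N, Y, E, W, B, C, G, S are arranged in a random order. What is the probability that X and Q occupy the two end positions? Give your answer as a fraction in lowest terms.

1/45

There are 10! = 3628800 arrangements.
Place X and Q at the ends in 2 ways, arrange the remaining 8 in 8! = 40320 ways: 2·40320 = 80640.
Probability = 80640/3628800 = 1/45.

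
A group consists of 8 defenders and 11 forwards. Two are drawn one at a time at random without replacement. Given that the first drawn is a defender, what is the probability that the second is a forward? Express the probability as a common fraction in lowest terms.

After removing one defender, 18 remain: 7 defenders and 11 forwards.
So the probability the next is a forward is 11/18.

11/18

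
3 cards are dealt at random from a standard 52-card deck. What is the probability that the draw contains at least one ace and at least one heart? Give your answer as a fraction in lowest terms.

There are C(52,3) = 22100 possible draws.
By inclusion-exclusion on the complements, draws missing all aces or all hearts: C(48,3) + C(39,3) − C(36,3) = 17296 + 9139 − 7140 = 19295.
So draws with at least one of each: 22100 − 19295 = 2805, probability 2805/22100 = 33/260.

33/260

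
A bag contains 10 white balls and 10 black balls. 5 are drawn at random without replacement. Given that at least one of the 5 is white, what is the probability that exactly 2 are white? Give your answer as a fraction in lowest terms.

Work in counts. Selections with at least one white: C(20,5) − C(10,5) = 15504 − 252 = 15252.
Of those, selections where exactly 2 are white: C(10,2)·C(10,3) = 45·120 = 5400.
Conditional probability = 5400/15252 = 450/1271.

450/1271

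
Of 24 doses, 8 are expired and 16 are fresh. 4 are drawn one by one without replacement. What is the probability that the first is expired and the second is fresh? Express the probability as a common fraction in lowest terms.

16/69

Multiply the conditional probabilities at each draw: 8/24 · 16/23 = 128/552 = 16/69.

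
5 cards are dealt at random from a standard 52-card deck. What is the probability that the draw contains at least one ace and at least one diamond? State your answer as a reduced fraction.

There are C(52,5) = 2598960 possible draws.
By inclusion-exclusion on the complements, draws missing all aces or all diamonds: C(48,5) + C(39,5) − C(36,5) = 1712304 + 575757 − 376992 = 1911069.
So draws with at least one of each: 2598960 − 1911069 = 687891, probability 687891/2598960 = 229297/866320.

229297/866320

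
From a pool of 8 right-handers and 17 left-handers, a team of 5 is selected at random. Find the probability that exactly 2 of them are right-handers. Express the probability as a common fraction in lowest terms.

272/759

The sample space is all 5-subsets of the 25: C(25,5) = 53130.
Selections with exactly 2 right-handers: choose 2 of the 8 right-handers and 3 of the 17 left-handers, C(8,2)·C(17,3) = 28·680 = 19040.
Probability = 19040/53130 = 272/759.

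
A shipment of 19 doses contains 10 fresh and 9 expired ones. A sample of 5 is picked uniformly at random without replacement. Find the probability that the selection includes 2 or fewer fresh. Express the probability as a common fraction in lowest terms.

There are C(19,5) = 11628 ways to choose the 5.
Favorable selections (2 or fewer fresh): C(10,0)·C(9,5) + C(10,1)·C(9,4) + C(10,2)·C(9,3) = 126 + 1260 + 3780 = 5166.
Probability = 5166/11628 = 287/646.

287/646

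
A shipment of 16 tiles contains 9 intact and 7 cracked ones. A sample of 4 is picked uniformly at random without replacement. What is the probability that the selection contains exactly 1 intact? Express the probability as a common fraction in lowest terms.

There are C(16,4) = 1820 ways to choose 4 from 16.
Selections with exactly 1 intact: choose 1 of the 9 intact and 3 of the 7 cracked, C(9,1)·C(7,3) = 9·35 = 315.
Probability = 315/1820 = 9/52.

9/52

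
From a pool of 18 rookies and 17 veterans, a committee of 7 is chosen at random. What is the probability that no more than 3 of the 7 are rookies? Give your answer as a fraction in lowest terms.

Total selections: C(35,7) = 6724520.
Favorable selections (no more than 3 rookies): C(18,0)·C(17,7) + C(18,1)·C(17,6) + C(18,2)·C(17,5) + C(18,3)·C(17,4) = 19448 + 222768 + 946764 + 1942080 = 3131060.
Probability = 3131060/6724520 = 9209/19778.

9209/19778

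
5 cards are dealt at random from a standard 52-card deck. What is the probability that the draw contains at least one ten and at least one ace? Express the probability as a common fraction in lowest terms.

6509/64974

There are C(52,5) = 2598960 possible draws.
By inclusion-exclusion on the complements, draws missing all tens or all aces: C(48,5) + C(48,5) − C(44,5) = 1712304 + 1712304 − 1086008 = 2338600.
So draws with at least one of each: 2598960 − 2338600 = 260360, probability 260360/2598960 = 6509/64974.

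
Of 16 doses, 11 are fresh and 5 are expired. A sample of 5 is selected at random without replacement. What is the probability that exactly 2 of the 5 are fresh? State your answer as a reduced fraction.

275/2184

Total number of selections: C(16,5) = 4368.
Selections with exactly 2 fresh: choose 2 of the 11 fresh and 3 of the 5 expired, C(11,2)·C(5,3) = 55·10 = 550.
Probability = 550/4368 = 275/2184.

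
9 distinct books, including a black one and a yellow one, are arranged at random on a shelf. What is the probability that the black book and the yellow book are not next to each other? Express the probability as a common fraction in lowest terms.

There are 9! = 362880 arrangements.
Arrangements with the black book and the yellow book adjacent: 2·8! = 80640.
So not adjacent: 362880 − 80640 = 282240, probability 282240/362880 = 7/9.

7/9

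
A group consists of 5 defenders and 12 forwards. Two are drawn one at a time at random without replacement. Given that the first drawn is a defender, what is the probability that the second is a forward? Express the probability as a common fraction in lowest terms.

3/4

After removing one defender, 16 remain: 4 defenders and 12 forwards.
So the probability the next is a forward is 12/16 = 3/4.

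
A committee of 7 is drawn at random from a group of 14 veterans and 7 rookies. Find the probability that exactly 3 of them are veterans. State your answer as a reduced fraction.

Total number of selections: C(21,7) = 116280.
Selections with exactly 3 veterans: choose 3 of the 14 veterans and 4 of the 7 rookies, C(14,3)·C(7,4) = 364·35 = 12740.
Probability = 12740/116280 = 637/5814.

637/5814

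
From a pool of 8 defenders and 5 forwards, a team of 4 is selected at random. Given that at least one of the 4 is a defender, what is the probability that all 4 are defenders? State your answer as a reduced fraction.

7/71

Work in counts. Selections with at least one defender: C(13,4) − C(5,4) = 715 − 5 = 710.
Of those, selections where all 4 are defenders: C(8,4) = 70.
Conditional probability = 70/710 = 7/71.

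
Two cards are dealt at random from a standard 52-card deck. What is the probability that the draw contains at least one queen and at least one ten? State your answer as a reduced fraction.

There are C(52,2) = 1326 possible draws.
By inclusion-exclusion on the complements, draws missing all queens or all tens: C(48,2) + C(48,2) − C(44,2) = 1128 + 1128 − 946 = 1310.
So draws with at least one of each: 1326 − 1310 = 16, probability 16/1326 = 8/663.

8/663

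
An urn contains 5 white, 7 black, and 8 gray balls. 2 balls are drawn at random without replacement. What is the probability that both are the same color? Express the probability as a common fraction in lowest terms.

59/190

There are C(20,2) = 190 ways to draw 2 balls.
All same color: C(5,2) + C(7,2) + C(8,2) = 10 + 21 + 28 = 59.
Probability = 59/190.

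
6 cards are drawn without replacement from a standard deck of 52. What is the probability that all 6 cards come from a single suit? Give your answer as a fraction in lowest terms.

66/195755

There are C(52,6) = 20358520 possible 6-card hands.
Hands of one suit: 4 suits × C(13,6) = 4·1716 = 6864.
Probability = 6864/20358520 = 66/195755.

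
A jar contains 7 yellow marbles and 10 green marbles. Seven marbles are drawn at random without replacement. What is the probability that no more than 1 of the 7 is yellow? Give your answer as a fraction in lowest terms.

795/9724

There are C(17,7) = 19448 ways to choose the 7.
Favorable selections (no more than 1 yellow): C(7,0)·C(10,7) + C(7,1)·C(10,6) = 120 + 1470 = 1590.
Probability = 1590/19448 = 795/9724.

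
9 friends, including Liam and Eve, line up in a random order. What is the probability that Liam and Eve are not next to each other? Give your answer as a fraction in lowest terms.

7/9

There are 9! = 362880 arrangements.
Arrangements with Liam and Eve adjacent: 2·8! = 80640.
So not adjacent: 362880 − 80640 = 282240, probability 282240/362880 = 7/9.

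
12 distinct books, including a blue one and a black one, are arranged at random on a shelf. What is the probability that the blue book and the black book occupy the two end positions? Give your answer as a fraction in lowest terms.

1/66

There are 12! = 479001600 arrangements.
Place the blue book and the black book at the ends in 2 ways, arrange the remaining 10 in 10! = 3628800 ways: 2·3628800 = 7257600.
Probability = 7257600/479001600 = 1/66.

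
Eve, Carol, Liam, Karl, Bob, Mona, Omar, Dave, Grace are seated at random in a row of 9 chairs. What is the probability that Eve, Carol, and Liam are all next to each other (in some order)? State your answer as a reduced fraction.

1/12

There are 9! = 362880 arrangements.
Treat the three as one block: 7! placements × 3! orders within the block = 5040·6 = 30240.
Probability = 30240/362880 = 1/12.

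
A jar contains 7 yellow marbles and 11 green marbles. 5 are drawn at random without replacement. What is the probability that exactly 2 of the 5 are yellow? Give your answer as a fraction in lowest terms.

55/136

Total number of selections: C(18,5) = 8568.
Selections with exactly 2 yellow: choose 2 of the 7 yellow and 3 of the 11 green, C(7,2)·C(11,3) = 21·165 = 3465.
Probability = 3465/8568 = 55/136.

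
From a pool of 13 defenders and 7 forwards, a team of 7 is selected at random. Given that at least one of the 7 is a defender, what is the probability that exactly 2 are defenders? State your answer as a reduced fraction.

126/5963

Work in counts. Selections with at least one defender: C(20,7) − C(7,7) = 77520 − 1 = 77519.
Of those, selections where exactly 2 are defenders: C(13,2)·C(7,5) = 78·21 = 1638.
Conditional probability = 1638/77519 = 126/5963.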